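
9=9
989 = 989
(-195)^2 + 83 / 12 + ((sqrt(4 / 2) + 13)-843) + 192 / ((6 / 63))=sqrt(2) + 470615 / 12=39219.33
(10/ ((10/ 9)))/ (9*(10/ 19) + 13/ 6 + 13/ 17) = 17442/ 14861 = 1.17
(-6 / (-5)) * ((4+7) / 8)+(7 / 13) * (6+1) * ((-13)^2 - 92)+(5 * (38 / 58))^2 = 302.61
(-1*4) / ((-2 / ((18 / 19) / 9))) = 0.21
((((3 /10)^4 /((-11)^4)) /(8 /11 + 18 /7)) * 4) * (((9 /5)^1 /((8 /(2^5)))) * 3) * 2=15309 /528240625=0.00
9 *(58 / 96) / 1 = 87 / 16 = 5.44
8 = 8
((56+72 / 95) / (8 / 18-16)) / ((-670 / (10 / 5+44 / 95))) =1419444 / 105818125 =0.01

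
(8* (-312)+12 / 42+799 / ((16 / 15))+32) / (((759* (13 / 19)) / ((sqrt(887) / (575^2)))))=-3648779* sqrt(887) / 365375010000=-0.00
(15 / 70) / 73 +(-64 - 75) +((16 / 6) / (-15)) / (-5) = -31954199 / 229950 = -138.96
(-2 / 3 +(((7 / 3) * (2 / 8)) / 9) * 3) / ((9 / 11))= -0.58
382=382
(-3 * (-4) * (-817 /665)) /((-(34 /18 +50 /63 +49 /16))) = 74304 /28955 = 2.57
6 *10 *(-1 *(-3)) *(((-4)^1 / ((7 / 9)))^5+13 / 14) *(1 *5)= -54405512550 / 16807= -3237074.58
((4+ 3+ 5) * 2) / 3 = 8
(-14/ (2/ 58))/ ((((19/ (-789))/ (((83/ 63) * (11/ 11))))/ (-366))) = -154462004/ 19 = -8129579.16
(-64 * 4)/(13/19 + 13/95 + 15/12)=-97280/787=-123.61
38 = 38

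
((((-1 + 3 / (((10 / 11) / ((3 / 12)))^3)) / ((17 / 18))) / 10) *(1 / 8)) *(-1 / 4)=540063 / 174080000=0.00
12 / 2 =6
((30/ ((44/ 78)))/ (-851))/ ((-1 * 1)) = 585/ 9361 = 0.06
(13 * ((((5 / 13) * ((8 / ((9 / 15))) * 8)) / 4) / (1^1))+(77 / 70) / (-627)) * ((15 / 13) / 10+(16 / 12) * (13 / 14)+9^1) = 20458207 / 14820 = 1380.45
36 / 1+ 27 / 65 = 2367 / 65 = 36.42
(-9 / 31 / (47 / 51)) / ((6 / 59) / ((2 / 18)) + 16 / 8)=-27081 / 250604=-0.11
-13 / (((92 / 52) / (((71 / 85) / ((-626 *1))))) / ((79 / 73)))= 947921 / 89339590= 0.01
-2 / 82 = -1 / 41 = -0.02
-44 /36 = -11 /9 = -1.22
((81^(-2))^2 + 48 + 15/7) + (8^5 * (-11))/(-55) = 9949431671486/1506635235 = 6603.74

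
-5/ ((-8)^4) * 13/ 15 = -13/ 12288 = -0.00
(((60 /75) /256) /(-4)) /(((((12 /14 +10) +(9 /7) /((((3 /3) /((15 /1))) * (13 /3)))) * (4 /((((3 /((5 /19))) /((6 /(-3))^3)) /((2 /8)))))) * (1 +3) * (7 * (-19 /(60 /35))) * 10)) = -117 /4992512000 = -0.00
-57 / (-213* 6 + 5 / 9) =513 / 11497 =0.04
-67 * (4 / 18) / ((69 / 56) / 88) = -660352 / 621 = -1063.37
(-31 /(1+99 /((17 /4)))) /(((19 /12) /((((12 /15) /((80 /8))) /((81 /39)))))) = -54808 /1765575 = -0.03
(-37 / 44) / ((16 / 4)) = -37 / 176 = -0.21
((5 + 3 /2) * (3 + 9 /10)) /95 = 507 /1900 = 0.27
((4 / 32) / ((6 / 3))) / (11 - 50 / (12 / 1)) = 3 / 328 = 0.01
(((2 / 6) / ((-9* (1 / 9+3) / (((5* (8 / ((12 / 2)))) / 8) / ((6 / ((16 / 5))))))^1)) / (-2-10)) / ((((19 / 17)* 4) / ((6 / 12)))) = 17 / 344736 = 0.00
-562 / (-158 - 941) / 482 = 281 / 264859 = 0.00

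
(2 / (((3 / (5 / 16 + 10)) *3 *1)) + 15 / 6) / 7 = 115 / 168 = 0.68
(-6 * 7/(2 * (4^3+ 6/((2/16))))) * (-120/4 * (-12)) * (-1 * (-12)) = -810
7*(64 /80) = 28 /5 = 5.60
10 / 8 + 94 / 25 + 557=56201 / 100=562.01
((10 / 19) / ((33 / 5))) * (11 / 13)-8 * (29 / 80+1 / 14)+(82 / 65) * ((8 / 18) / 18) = -4723577 / 1400490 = -3.37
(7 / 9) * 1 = 7 / 9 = 0.78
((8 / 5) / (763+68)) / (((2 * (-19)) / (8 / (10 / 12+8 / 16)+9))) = -0.00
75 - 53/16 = 1147/16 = 71.69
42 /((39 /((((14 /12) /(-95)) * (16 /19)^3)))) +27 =685939361 /25412595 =26.99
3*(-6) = -18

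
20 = 20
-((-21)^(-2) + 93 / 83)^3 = -1.42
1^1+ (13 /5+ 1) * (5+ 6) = 203 /5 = 40.60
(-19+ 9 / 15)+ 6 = -12.40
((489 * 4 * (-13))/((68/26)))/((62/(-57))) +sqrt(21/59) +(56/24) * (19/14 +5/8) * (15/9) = sqrt(1239)/59 +113150383/12648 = 8946.71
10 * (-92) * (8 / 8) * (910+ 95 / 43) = -36087000 / 43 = -839232.56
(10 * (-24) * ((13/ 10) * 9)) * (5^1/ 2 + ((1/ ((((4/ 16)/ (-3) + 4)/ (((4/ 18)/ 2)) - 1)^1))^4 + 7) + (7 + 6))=-22256758026828/ 352275361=-63180.00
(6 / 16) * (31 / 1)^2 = 2883 / 8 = 360.38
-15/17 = -0.88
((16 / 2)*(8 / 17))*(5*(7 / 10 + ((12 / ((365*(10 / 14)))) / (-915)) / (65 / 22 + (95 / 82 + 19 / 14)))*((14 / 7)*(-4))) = -6890246564096 / 65365920975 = -105.41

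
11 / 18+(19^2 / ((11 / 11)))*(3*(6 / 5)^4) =25271099 / 11250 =2246.32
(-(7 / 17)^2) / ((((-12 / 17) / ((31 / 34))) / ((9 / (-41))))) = -4557 / 94792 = -0.05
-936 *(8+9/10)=-41652/5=-8330.40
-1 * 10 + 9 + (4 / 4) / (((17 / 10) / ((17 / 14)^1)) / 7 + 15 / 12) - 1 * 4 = -125 / 29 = -4.31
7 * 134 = 938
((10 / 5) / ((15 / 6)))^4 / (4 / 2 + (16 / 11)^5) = 20614528 / 428336875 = 0.05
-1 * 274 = -274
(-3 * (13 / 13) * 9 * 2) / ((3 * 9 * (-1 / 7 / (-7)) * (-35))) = 14 / 5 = 2.80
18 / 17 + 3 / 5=141 / 85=1.66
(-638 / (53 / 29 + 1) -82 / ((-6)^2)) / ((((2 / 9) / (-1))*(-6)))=-168199 / 984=-170.93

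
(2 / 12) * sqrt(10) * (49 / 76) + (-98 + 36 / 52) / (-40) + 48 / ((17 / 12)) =49 * sqrt(10) / 456 + 64205 / 1768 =36.65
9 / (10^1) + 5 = 59 / 10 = 5.90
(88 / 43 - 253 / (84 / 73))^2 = 619014900625 / 13046544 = 47446.66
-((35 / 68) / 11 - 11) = 8193 / 748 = 10.95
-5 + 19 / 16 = -61 / 16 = -3.81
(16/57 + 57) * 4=13060/57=229.12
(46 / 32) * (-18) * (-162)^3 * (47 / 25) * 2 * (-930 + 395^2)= 320760623118582 / 5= 64152124623716.40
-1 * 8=-8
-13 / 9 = -1.44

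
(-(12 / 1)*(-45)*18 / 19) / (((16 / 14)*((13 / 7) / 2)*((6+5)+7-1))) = 119070 / 4199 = 28.36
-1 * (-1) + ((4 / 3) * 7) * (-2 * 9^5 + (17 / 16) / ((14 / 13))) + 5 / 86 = -1137509341 / 1032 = -1102237.73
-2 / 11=-0.18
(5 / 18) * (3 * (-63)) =-105 / 2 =-52.50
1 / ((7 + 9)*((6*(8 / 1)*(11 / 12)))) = 1 / 704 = 0.00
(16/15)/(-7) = -16/105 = -0.15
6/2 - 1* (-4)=7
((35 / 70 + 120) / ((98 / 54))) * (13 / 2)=84591 / 196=431.59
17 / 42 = 0.40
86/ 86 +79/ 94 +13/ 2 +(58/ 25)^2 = 403108/ 29375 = 13.72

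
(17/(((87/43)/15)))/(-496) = -0.25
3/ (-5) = -3/ 5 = -0.60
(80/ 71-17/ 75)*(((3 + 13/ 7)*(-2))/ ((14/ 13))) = -2118506/ 260925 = -8.12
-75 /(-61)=75 /61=1.23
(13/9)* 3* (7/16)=91/48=1.90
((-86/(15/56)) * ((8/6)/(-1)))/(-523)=-19264/23535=-0.82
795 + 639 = 1434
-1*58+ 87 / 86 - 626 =-58737 / 86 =-682.99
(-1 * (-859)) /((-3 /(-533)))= 152615.67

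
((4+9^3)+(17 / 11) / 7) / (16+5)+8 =69394 / 1617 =42.92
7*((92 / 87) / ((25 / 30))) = 1288 / 145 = 8.88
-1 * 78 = -78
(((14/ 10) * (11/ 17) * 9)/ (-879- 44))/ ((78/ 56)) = -6468/ 1019915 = -0.01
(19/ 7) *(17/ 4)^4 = 1586899/ 1792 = 885.55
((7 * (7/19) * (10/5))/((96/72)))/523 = 147/19874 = 0.01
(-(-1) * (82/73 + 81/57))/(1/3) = 10587/1387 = 7.63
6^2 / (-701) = -36 / 701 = -0.05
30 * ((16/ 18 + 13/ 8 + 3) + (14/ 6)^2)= 1315/ 4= 328.75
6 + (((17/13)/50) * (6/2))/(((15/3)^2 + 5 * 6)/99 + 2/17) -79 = -72.88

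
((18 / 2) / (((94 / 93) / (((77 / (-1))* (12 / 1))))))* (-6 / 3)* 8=131640.51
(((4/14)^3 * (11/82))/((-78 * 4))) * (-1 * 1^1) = 11/1096914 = 0.00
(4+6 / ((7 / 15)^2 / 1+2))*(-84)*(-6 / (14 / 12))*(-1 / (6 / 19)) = -4577328 / 499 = -9173.00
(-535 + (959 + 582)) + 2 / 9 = 9056 / 9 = 1006.22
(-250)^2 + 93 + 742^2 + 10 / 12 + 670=3682967 / 6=613827.83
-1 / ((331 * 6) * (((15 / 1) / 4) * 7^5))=-2 / 250340265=-0.00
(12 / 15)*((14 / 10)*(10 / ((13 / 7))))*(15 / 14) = 84 / 13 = 6.46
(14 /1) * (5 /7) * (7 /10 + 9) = 97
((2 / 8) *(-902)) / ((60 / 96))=-1804 / 5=-360.80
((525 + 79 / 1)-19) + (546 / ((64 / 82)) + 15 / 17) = 349641 / 272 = 1285.44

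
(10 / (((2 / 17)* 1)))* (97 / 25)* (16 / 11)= 26384 / 55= 479.71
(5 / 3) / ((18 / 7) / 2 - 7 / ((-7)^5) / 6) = 24010 / 18523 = 1.30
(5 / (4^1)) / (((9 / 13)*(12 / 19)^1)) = 1235 / 432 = 2.86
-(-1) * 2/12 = 1/6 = 0.17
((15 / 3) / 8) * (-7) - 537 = -4331 / 8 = -541.38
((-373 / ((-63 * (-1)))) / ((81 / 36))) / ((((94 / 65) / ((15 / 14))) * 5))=-0.39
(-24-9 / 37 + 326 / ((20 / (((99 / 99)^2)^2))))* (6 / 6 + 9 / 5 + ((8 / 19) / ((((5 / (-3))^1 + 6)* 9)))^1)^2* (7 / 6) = -557792642477 / 7618498875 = -73.22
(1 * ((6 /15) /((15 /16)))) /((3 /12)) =128 /75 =1.71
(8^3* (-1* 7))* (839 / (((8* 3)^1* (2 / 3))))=-187936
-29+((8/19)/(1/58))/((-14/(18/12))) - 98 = -17239/133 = -129.62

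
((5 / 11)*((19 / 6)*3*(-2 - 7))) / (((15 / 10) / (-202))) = 57570 / 11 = 5233.64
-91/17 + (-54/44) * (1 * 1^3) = -2461/374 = -6.58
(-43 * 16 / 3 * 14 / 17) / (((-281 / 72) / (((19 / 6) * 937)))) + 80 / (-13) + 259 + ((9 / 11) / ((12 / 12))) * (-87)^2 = 102488803922 / 683111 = 150032.43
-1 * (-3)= 3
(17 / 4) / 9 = 17 / 36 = 0.47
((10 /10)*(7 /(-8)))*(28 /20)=-49 /40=-1.22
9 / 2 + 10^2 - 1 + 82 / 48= 2525 / 24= 105.21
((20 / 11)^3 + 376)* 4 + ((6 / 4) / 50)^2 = 20338251979 / 13310000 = 1528.04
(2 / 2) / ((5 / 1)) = 1 / 5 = 0.20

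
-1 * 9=-9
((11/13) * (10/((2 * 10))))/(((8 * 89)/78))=33/712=0.05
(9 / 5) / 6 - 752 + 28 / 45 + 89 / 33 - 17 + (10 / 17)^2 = -218884103 / 286110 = -765.03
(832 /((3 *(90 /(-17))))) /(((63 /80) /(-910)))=14709760 /243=60533.99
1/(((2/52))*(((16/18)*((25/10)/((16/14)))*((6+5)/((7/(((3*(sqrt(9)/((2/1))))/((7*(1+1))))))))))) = 1456/55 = 26.47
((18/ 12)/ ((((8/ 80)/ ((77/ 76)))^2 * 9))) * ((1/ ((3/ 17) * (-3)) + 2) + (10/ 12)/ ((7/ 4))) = 783475/ 77976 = 10.05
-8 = -8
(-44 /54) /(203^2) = -22 /1112643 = -0.00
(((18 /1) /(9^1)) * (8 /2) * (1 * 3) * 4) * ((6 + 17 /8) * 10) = 7800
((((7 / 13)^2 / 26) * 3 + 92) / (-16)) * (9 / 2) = -3639555 / 140608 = -25.88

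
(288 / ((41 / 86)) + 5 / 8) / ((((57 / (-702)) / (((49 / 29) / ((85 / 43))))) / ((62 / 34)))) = -1515800711061 / 130575980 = -11608.57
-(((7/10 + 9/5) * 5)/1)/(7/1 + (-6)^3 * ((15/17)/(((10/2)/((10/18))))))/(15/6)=85/241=0.35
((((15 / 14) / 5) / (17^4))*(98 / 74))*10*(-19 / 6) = -665 / 6180554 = -0.00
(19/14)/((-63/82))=-779/441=-1.77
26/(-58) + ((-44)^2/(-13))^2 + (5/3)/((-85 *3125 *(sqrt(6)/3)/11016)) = 108692587/4901-108 *sqrt(6)/3125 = 22177.55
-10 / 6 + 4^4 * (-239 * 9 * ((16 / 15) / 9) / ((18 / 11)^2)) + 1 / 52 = -1539982997 / 63180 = -24374.53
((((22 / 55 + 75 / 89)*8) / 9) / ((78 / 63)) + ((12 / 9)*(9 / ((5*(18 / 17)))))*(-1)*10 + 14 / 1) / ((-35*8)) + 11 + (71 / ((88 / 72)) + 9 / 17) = 69.65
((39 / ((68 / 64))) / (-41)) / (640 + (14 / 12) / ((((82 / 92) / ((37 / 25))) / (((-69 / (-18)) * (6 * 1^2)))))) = -46800 / 35785187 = -0.00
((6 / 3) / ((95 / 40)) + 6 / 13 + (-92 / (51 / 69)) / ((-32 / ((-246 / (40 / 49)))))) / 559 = -786630061 / 375558560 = -2.09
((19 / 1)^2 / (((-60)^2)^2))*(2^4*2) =361 / 405000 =0.00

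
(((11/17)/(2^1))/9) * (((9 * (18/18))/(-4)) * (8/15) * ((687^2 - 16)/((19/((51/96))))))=-5191483/9120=-569.24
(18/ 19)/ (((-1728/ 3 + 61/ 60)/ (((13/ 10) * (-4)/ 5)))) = 5616/ 3277405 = 0.00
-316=-316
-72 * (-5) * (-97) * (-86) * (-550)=-1651716000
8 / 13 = 0.62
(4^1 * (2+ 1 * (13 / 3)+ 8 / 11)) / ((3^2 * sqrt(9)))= 932 / 891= 1.05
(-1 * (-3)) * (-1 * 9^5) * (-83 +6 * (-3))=17891847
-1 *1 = -1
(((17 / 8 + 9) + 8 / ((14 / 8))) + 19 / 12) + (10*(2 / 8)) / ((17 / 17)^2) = 3323 / 168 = 19.78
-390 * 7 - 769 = -3499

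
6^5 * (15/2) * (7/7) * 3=174960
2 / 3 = 0.67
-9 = -9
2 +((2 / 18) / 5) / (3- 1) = 181 / 90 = 2.01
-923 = -923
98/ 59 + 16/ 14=1158/ 413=2.80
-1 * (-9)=9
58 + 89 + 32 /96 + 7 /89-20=127.41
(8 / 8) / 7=1 / 7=0.14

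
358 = 358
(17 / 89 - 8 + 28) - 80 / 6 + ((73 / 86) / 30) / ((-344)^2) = 186338972257 / 27172312320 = 6.86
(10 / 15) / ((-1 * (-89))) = 2 / 267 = 0.01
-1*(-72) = 72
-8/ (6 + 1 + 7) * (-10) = 40/ 7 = 5.71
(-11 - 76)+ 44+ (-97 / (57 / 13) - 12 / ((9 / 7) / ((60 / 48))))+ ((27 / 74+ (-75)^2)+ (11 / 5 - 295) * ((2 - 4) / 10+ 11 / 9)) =553535387 / 105450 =5249.27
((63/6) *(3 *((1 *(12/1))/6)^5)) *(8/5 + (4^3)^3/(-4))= -330293376/5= -66058675.20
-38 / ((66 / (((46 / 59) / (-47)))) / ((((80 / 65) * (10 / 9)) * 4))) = 559360 / 10706553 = 0.05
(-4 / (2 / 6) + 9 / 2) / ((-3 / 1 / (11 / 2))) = 55 / 4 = 13.75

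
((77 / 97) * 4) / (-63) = -44 / 873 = -0.05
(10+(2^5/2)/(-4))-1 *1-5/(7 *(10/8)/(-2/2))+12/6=53/7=7.57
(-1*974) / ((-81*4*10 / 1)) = 487 / 1620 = 0.30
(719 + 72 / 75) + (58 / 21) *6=128893 / 175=736.53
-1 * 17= -17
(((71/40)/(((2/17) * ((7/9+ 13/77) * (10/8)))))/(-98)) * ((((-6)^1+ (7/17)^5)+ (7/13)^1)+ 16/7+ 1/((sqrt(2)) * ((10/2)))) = 718380029961/1745054365600 - 119493 * sqrt(2)/9184000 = 0.39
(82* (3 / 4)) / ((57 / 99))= 4059 / 38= 106.82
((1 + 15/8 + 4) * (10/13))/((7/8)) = 550/91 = 6.04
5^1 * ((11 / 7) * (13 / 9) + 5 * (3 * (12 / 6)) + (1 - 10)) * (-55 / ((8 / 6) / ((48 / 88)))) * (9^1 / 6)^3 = -494775 / 56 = -8835.27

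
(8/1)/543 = 8/543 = 0.01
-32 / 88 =-4 / 11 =-0.36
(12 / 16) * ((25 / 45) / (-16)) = -5 / 192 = -0.03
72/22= 36/11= 3.27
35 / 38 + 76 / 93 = 6143 / 3534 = 1.74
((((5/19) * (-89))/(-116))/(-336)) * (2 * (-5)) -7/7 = -368047/370272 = -0.99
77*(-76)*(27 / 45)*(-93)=1632708 / 5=326541.60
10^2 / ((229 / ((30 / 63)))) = 1000 / 4809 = 0.21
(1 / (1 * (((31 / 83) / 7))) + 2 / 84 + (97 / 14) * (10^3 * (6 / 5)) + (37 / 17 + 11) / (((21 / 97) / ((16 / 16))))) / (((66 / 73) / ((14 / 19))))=1506970609 / 220286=6840.97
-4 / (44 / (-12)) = 12 / 11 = 1.09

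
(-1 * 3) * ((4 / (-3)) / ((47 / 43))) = 172 / 47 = 3.66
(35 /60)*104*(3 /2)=91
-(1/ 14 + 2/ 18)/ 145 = -23/ 18270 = -0.00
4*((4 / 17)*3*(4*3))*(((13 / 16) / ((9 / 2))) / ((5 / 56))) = 5824 / 85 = 68.52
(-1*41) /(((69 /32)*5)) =-3.80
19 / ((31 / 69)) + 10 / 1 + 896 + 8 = 29645 / 31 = 956.29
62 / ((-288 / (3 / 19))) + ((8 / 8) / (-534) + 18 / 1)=17.96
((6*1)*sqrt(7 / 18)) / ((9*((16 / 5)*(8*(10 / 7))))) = 7*sqrt(14) / 2304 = 0.01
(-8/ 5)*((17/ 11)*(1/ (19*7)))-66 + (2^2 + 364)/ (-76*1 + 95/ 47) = -95034418/ 1338645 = -70.99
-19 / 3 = -6.33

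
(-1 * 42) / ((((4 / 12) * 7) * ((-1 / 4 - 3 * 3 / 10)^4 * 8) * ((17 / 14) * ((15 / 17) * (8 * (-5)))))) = 8400 / 279841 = 0.03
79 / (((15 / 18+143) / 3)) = 1422 / 863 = 1.65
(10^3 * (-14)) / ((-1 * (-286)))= -48.95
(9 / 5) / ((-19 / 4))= -36 / 95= -0.38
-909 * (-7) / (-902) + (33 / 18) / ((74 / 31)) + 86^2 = 1479745829 / 200244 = 7389.71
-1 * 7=-7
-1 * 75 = -75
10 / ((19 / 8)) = 80 / 19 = 4.21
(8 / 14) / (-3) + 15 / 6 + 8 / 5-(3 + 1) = -19 / 210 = -0.09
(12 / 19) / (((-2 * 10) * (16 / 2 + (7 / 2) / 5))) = -2 / 551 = -0.00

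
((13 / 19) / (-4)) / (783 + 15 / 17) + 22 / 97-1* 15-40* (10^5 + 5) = -392978187183845 / 98239272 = -4000214.77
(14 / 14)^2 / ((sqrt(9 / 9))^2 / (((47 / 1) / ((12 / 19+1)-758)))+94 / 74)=-33041 / 489756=-0.07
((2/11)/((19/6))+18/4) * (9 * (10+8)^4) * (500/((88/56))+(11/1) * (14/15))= 3251303130096/2299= 1414224936.97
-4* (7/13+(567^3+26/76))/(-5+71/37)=1110597258403/4693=236649746.09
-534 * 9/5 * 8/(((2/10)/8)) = -307584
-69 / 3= -23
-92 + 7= -85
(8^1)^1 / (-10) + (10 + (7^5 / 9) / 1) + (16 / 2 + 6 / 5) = 84863 / 45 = 1885.84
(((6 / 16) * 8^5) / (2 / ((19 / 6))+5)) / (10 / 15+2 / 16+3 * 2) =5603328 / 17441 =321.27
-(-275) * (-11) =-3025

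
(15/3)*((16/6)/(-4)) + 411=1223/3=407.67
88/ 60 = 22/ 15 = 1.47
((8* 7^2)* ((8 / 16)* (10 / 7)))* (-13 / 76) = -910 / 19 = -47.89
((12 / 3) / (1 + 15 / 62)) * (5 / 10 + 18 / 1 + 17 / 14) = 34224 / 539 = 63.50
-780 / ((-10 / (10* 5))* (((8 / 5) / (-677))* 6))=-1100125 / 4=-275031.25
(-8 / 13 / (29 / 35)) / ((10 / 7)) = -196 / 377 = -0.52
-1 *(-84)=84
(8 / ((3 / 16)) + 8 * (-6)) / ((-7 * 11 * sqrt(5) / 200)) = 640 * sqrt(5) / 231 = 6.20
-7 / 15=-0.47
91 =91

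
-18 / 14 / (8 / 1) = -9 / 56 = -0.16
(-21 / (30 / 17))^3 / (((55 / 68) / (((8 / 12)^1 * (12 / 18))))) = -57295406 / 61875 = -925.99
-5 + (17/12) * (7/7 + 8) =7.75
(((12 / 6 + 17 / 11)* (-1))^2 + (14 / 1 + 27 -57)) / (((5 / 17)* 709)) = -1411 / 85789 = -0.02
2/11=0.18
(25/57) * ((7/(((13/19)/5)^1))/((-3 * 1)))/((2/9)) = -875/26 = -33.65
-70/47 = -1.49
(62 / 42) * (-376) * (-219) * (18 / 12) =1276332 / 7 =182333.14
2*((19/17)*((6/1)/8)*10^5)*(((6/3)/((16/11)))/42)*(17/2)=653125/14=46651.79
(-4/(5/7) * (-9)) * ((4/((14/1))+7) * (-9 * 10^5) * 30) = -9914400000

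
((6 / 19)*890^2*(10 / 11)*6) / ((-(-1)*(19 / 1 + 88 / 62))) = 66818.11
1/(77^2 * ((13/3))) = 3/77077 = 0.00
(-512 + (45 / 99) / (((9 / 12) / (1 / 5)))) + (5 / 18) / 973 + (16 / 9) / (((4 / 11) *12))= -511.47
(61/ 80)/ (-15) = -61/ 1200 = -0.05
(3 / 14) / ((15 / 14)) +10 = 10.20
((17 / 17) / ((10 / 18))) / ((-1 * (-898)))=9 / 4490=0.00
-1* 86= -86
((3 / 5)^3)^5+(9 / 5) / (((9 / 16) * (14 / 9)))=2.06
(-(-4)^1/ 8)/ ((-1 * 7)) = -1/ 14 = -0.07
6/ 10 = 3/ 5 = 0.60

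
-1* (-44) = 44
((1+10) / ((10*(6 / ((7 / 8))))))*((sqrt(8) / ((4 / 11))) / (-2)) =-847*sqrt(2) / 1920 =-0.62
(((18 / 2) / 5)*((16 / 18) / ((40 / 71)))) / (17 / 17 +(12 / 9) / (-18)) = 1917 / 625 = 3.07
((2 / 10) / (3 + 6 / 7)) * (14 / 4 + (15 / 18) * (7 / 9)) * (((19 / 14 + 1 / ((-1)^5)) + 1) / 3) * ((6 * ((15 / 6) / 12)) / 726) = 133 / 793881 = 0.00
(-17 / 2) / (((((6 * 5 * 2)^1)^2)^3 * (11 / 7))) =-119 / 1026432000000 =-0.00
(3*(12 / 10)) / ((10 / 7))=63 / 25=2.52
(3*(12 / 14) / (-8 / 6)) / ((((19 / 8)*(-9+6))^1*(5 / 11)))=396 / 665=0.60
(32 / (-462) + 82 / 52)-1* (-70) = 429475 / 6006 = 71.51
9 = 9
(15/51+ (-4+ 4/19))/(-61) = 1129/19703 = 0.06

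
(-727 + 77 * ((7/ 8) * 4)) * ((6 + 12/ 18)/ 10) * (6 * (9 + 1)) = -18300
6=6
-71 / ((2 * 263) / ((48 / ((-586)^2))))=-426 / 22578287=-0.00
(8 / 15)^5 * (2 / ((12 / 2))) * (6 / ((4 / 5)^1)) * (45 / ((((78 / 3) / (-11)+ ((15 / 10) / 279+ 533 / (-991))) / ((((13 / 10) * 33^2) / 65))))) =-669936041984 / 18350290625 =-36.51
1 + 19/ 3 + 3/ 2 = 53/ 6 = 8.83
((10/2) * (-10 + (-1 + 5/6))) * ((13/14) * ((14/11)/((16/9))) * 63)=-749385/352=-2128.93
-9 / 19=-0.47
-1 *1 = -1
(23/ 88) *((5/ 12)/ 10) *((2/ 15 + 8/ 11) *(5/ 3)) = 1633/ 104544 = 0.02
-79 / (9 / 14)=-1106 / 9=-122.89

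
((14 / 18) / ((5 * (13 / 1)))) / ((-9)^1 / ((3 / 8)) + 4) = -0.00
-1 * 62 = -62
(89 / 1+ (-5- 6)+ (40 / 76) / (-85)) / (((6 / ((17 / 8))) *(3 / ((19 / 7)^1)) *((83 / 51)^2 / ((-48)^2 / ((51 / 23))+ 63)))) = 1002940755 / 96446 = 10398.99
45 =45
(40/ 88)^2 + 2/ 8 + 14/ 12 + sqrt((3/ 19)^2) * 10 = 88343/ 27588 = 3.20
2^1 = 2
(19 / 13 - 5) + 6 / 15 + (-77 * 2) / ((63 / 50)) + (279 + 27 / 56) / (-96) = -134470057 / 1048320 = -128.27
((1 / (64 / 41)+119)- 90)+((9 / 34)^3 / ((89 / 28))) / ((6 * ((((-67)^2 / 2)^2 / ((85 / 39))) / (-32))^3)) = 3035184018874456536857763934661 / 102399460837092893187036544832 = 29.64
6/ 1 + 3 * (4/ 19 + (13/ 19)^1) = 165/ 19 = 8.68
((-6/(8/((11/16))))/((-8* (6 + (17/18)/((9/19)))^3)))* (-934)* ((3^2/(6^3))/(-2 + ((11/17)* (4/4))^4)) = 228013367080257/84729976754528000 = 0.00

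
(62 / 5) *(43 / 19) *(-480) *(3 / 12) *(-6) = 383904 / 19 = 20205.47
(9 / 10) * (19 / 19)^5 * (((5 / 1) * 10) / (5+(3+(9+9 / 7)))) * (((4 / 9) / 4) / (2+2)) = 35 / 512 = 0.07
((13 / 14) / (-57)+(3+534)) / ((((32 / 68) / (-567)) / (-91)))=17898559497 / 304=58876840.45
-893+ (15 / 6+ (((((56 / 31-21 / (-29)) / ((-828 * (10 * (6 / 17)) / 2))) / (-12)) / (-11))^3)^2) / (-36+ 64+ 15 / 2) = -1330873637638615444757790223949476116761672809340251981199 / 1490457558161798425467729358976826074896105823533006848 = -892.93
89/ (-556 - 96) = -89/ 652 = -0.14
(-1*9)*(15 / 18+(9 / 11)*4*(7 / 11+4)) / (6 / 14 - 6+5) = 244041 / 968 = 252.11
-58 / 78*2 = -58 / 39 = -1.49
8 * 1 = 8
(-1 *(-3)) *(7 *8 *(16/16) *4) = 672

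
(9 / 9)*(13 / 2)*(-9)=-117 / 2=-58.50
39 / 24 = 1.62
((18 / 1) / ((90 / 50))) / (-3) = -10 / 3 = -3.33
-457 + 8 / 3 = -1363 / 3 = -454.33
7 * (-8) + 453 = 397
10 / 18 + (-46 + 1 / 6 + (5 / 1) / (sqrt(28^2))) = -45.10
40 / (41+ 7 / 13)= 26 / 27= 0.96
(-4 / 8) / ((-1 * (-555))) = -1 / 1110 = -0.00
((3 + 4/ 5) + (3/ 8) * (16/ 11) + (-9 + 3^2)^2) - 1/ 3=662/ 165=4.01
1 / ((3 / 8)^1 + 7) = 8 / 59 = 0.14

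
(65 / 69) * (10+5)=325 / 23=14.13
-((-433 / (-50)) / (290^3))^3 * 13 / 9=-1055375581 / 16320539222852625000000000000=-0.00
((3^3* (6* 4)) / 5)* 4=2592 / 5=518.40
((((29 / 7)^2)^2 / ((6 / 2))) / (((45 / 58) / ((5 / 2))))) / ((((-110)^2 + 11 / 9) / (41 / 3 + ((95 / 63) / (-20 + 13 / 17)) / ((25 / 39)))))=0.35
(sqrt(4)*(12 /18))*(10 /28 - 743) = -20794 /21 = -990.19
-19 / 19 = -1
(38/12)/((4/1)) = 0.79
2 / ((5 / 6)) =12 / 5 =2.40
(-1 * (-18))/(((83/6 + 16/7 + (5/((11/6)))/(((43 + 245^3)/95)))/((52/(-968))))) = -6022175796/100390540063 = -0.06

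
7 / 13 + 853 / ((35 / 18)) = 199847 / 455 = 439.22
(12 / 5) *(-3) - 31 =-38.20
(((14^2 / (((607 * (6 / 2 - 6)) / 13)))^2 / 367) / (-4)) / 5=-1623076 / 6084935235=-0.00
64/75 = 0.85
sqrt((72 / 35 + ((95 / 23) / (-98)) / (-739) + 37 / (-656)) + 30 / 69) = sqrt(23183059156477355) / 97562780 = 1.56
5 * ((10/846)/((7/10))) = 250/2961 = 0.08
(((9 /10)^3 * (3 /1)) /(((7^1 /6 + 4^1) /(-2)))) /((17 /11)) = -0.55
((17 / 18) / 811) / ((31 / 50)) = 425 / 226269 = 0.00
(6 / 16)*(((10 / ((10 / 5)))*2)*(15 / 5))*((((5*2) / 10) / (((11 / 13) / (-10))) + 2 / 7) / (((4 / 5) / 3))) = -74925 / 154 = -486.53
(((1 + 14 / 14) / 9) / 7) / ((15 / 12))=8 / 315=0.03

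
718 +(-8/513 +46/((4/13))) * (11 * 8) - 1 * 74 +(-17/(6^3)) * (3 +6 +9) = 28311877/2052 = 13797.21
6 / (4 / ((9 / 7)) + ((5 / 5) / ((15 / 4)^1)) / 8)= 540 / 283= 1.91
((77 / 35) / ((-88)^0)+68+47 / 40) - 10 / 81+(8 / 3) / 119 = 71.27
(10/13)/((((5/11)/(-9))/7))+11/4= -5401/52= -103.87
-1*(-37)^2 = -1369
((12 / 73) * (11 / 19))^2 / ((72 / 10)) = 2420 / 1923769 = 0.00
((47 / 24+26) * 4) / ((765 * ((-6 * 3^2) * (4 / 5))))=-671 / 198288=-0.00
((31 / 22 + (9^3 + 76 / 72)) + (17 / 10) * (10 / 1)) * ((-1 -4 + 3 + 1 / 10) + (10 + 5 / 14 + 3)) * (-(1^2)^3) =-8575.27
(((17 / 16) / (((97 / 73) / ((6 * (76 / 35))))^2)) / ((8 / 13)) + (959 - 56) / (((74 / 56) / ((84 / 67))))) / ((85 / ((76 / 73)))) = 2220903241697682 / 177295564124875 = 12.53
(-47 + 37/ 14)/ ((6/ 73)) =-15111/ 28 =-539.68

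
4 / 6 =2 / 3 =0.67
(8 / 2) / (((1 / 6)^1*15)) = 8 / 5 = 1.60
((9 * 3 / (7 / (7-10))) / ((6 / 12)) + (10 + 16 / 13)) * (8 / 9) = -8672 / 819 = -10.59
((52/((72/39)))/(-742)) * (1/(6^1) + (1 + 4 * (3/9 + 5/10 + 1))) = -2873/8904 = -0.32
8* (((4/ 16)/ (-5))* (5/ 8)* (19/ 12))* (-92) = 437/ 12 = 36.42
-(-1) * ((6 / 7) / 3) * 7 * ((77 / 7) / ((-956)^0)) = 22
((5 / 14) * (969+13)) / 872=2455 / 6104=0.40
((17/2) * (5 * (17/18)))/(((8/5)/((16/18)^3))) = 115600/6561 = 17.62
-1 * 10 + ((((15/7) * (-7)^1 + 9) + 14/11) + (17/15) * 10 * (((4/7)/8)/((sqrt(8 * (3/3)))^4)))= -217541/14784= -14.71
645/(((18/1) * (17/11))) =2365/102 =23.19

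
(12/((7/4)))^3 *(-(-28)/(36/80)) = 983040/49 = 20062.04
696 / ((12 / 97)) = 5626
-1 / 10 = -0.10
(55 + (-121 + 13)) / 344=-53 / 344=-0.15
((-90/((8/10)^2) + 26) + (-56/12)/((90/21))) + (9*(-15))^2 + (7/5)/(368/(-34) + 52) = 18109.32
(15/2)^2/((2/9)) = 2025/8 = 253.12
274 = 274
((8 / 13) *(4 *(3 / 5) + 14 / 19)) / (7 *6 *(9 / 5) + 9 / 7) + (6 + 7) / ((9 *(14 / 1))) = 397907 / 3101826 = 0.13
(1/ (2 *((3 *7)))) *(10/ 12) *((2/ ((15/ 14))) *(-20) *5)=-100/ 27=-3.70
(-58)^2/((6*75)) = 7.48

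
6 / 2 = 3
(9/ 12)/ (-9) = -1/ 12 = -0.08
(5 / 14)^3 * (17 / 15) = 0.05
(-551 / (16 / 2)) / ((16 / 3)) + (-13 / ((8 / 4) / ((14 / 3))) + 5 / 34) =-281359 / 6528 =-43.10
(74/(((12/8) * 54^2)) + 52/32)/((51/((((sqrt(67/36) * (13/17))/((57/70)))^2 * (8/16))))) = 398462880725/15080960600208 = 0.03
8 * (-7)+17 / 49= -2727 / 49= -55.65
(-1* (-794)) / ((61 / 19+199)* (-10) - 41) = -15086 / 39199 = -0.38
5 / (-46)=-5 / 46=-0.11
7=7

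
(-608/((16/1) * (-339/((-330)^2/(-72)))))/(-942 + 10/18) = 172425/957449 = 0.18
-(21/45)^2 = -49/225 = -0.22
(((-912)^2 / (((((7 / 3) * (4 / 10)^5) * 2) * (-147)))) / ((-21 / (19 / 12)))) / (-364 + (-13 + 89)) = -21434375 / 691488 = -31.00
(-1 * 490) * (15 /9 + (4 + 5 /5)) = -9800 /3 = -3266.67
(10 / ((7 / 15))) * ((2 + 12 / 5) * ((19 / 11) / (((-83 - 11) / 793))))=-452010 / 329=-1373.89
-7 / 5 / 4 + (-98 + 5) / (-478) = -743 / 4780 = -0.16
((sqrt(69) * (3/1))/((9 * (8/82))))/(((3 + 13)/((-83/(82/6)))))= -83 * sqrt(69)/64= -10.77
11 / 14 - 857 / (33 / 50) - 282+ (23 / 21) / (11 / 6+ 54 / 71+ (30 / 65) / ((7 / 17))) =-105079717151 / 66531234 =-1579.40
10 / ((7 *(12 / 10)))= 25 / 21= 1.19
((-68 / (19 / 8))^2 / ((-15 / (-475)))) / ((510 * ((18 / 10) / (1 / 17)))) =2560 / 1539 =1.66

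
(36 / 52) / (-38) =-0.02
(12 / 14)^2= 36 / 49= 0.73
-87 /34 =-2.56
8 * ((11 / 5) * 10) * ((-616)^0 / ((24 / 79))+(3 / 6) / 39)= 22682 / 39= 581.59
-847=-847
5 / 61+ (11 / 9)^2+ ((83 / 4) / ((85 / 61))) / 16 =67372123 / 26879040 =2.51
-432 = -432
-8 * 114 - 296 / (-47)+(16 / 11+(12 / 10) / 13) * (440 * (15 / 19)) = -4276456 / 11609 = -368.37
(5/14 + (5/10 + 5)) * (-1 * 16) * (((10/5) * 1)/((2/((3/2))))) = -984/7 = -140.57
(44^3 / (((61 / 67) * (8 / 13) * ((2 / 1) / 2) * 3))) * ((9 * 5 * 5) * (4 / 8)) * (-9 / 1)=-51313322.95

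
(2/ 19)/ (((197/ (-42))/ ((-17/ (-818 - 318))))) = -357/ 1063012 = -0.00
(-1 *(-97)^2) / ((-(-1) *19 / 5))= -47045 / 19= -2476.05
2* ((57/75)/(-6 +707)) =38/17525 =0.00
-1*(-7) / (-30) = -7 / 30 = -0.23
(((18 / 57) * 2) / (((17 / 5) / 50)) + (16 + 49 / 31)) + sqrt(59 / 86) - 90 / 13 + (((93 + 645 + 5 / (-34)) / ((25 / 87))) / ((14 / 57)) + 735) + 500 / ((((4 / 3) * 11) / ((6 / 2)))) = sqrt(5074) / 86 + 11337571569791 / 1002301300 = 11312.37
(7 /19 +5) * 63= 6426 /19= 338.21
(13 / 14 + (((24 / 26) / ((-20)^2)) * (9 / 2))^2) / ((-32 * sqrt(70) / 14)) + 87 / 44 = 87 / 44 - 43945103 * sqrt(70) / 7571200000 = 1.93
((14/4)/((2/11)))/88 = 7/32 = 0.22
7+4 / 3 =25 / 3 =8.33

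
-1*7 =-7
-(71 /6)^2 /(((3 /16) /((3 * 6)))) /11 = -40328 /33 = -1222.06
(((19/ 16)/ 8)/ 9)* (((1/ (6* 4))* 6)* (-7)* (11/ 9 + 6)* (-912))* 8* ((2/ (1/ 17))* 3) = 2792335/ 18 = 155129.72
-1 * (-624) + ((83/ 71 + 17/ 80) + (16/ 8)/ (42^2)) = 1566508487/ 2504880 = 625.38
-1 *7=-7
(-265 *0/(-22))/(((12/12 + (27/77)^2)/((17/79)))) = 0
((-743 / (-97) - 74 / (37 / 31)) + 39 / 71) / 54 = -20581 / 20661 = -1.00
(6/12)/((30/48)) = 4/5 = 0.80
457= 457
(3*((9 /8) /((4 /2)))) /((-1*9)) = -3 /16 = -0.19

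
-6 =-6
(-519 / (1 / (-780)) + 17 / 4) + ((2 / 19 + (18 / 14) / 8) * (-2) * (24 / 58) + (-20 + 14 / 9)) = 56208065149 / 138852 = 404805.59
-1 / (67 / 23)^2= -529 / 4489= -0.12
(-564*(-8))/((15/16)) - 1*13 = 23999/5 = 4799.80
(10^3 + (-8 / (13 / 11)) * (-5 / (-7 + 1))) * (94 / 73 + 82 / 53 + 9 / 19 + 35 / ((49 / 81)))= 58122810280 / 955643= 60820.63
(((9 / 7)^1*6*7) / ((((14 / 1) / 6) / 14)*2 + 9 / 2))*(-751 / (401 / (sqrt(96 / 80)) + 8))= -22.43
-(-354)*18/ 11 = 6372/ 11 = 579.27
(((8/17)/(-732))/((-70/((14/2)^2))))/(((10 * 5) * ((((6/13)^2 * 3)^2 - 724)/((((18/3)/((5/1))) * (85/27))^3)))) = -57778903/86157992671875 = -0.00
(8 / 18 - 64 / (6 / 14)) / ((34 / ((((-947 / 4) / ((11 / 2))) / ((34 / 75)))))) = 7931125 / 19074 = 415.81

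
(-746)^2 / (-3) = -556516 / 3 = -185505.33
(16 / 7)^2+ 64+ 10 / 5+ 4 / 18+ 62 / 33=355702 / 4851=73.33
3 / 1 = 3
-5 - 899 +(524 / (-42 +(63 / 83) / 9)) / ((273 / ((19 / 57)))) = -2575811596 / 2849301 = -904.02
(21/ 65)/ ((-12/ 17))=-119/ 260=-0.46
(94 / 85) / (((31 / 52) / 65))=63544 / 527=120.58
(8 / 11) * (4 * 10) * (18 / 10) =576 / 11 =52.36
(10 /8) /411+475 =780905 /1644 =475.00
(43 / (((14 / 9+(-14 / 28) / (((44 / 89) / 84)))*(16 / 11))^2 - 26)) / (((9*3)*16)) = 1888689 / 278730125920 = 0.00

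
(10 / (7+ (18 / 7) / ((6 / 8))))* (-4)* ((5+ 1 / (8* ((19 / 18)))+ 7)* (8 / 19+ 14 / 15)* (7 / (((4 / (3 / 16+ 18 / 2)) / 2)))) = -426784953 / 210824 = -2024.37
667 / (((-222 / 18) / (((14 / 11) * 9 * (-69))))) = 17396694 / 407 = 42743.72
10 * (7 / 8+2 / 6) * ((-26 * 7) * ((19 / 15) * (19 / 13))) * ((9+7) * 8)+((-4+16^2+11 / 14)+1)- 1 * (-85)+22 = -65616109 / 126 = -520762.77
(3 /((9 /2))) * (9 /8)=3 /4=0.75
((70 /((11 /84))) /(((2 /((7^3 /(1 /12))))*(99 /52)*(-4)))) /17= -17479280 /2057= -8497.46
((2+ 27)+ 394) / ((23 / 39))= 16497 / 23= 717.26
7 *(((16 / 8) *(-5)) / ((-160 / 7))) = 49 / 16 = 3.06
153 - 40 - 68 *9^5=-4015219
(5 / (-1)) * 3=-15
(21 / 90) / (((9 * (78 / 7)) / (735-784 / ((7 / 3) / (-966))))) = 756.90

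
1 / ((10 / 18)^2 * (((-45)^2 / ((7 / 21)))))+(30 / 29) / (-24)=-9259 / 217500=-0.04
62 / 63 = 0.98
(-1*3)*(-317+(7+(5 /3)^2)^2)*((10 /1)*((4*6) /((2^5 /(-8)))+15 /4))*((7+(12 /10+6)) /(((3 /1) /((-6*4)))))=5092972 /3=1697657.33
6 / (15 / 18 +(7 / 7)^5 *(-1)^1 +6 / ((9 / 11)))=36 / 43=0.84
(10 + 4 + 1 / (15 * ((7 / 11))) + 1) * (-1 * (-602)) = 9093.07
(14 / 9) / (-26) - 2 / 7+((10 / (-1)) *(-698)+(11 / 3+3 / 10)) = 57195857 / 8190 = 6983.62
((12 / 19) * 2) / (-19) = -24 / 361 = -0.07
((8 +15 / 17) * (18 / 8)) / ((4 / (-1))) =-1359 / 272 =-5.00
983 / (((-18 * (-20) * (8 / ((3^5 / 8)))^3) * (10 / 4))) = 1567219509 / 26214400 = 59.78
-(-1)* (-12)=-12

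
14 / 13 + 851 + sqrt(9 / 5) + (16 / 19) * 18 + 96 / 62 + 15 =3 * sqrt(5) / 5 + 6767128 / 7657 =885.12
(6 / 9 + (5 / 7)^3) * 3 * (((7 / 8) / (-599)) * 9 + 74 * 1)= 228.86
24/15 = 8/5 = 1.60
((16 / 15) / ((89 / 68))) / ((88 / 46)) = 0.43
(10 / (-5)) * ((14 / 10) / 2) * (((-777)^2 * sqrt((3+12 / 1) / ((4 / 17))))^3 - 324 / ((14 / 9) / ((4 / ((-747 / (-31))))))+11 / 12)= 46933 / 996 - 78558707388046647573 * sqrt(255) / 8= -156810244560931599283.13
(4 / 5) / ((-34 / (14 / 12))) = -7 / 255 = -0.03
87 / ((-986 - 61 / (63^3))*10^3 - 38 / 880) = -9571799160 / 108480422070893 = -0.00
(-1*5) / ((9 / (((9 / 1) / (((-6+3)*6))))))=5 / 18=0.28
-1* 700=-700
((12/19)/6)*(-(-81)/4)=81/38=2.13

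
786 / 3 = 262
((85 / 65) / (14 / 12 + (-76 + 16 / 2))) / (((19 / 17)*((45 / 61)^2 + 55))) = -3226107 / 10235516980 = -0.00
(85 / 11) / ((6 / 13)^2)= 14365 / 396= 36.28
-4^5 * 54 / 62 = -27648 / 31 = -891.87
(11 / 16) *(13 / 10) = 0.89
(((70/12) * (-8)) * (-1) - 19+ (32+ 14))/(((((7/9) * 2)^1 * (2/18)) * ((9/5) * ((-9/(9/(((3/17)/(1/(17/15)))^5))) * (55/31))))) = -64228125/154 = -417065.75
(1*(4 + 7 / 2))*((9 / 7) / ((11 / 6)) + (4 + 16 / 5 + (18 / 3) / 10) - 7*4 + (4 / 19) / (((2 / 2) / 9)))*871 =-336483849 / 2926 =-114997.90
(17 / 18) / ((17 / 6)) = 1 / 3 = 0.33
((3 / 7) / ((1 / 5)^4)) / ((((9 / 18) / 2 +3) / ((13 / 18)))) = 1250 / 21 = 59.52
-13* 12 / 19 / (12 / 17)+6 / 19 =-215 / 19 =-11.32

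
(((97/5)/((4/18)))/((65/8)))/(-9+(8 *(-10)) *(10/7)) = -24444/280475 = -0.09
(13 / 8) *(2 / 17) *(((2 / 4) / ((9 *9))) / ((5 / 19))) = 247 / 55080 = 0.00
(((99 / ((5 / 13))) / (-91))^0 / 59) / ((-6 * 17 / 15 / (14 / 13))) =-0.00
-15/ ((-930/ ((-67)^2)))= 4489/ 62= 72.40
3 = 3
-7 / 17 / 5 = -7 / 85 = -0.08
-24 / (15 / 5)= -8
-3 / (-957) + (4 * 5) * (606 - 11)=3796101 / 319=11900.00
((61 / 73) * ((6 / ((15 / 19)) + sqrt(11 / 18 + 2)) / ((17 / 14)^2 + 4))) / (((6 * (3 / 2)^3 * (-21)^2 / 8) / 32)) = 124928 * sqrt(94) / 171305523 + 9494528 / 285509205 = 0.04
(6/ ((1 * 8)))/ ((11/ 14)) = 21/ 22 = 0.95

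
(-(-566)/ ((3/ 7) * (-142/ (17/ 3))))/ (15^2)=-33677/ 143775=-0.23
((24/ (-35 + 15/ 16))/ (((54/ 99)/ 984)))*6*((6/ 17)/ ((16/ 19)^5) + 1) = -13982.58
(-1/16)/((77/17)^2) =-289/94864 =-0.00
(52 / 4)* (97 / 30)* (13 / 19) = 16393 / 570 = 28.76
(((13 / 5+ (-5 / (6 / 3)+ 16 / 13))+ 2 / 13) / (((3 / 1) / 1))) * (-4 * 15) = -386 / 13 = -29.69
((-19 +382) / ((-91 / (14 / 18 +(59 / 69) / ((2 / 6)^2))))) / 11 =-19294 / 6279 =-3.07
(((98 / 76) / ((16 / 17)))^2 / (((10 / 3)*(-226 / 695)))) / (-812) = 41335959 / 19382222848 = 0.00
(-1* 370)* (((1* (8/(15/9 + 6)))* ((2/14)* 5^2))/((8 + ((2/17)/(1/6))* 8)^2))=-4009875/541604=-7.40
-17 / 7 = -2.43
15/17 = 0.88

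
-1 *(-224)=224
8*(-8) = -64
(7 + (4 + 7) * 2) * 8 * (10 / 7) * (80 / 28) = 46400 / 49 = 946.94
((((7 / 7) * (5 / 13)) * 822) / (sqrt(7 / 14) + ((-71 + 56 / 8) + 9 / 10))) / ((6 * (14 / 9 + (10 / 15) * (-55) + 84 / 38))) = 2928375 * sqrt(2) / 14558521159 + 369560925 / 14558521159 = 0.03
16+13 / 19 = 317 / 19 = 16.68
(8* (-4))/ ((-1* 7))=32/ 7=4.57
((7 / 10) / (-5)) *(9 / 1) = -63 / 50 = -1.26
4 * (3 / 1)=12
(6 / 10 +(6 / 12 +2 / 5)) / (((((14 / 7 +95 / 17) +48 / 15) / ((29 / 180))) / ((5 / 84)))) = 0.00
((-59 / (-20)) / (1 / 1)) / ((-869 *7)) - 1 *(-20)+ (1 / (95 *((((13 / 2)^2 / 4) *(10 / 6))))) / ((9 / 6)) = 39064857379 / 1953251300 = 20.00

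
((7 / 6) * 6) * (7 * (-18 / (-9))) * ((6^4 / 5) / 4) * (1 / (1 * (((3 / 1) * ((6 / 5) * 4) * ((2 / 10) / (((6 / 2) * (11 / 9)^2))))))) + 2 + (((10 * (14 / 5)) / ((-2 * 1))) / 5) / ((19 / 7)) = 9882.64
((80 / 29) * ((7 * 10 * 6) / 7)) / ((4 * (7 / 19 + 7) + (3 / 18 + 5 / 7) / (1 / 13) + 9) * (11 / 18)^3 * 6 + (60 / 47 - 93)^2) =0.02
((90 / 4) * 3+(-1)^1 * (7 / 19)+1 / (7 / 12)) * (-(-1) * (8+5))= 238069 / 266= 895.00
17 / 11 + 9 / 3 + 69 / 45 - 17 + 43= 5293 / 165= 32.08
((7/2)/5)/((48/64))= 14/15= 0.93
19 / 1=19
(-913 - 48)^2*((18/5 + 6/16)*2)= 146839839/20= 7341991.95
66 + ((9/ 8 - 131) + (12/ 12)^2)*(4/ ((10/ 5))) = -767/ 4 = -191.75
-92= -92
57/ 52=1.10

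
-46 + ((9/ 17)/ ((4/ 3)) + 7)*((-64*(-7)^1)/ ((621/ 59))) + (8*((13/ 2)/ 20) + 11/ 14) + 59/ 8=826504801/ 2955960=279.61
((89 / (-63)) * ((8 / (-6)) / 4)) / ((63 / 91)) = 0.68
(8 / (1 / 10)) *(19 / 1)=1520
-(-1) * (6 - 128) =-122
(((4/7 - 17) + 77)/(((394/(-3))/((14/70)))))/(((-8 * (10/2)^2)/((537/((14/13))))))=1109979/4826500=0.23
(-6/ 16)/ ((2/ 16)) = -3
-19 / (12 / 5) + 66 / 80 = -851 / 120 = -7.09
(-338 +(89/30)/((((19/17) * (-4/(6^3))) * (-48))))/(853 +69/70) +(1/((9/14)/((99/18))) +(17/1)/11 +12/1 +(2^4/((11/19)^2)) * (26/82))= 14947726753637/405699030792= 36.84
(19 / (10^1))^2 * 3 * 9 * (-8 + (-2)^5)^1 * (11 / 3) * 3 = -214434 / 5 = -42886.80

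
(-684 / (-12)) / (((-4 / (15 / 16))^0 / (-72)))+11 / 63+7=-258100 / 63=-4096.83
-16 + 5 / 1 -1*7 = -18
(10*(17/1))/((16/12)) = 255/2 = 127.50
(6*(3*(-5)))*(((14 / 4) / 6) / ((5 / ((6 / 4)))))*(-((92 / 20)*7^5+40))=1218297.15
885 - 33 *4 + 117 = 870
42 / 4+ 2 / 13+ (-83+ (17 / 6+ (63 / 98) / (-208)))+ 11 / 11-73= -1236283 / 8736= -141.52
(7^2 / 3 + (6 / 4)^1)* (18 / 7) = 321 / 7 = 45.86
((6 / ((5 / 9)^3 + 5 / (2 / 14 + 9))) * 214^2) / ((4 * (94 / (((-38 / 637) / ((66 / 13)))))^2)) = 32138900064 / 21508616194835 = 0.00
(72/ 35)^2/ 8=648/ 1225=0.53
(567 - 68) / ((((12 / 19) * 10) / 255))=161177 / 8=20147.12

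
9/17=0.53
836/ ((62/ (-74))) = -30932/ 31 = -997.81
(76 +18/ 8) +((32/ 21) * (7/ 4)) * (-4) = 811/ 12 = 67.58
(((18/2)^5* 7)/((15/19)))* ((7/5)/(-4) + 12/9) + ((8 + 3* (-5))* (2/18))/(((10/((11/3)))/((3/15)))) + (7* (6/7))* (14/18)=278016991/540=514846.28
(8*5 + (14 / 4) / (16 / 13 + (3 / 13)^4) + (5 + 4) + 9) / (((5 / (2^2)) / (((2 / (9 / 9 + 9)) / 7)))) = 1714782 / 1233155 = 1.39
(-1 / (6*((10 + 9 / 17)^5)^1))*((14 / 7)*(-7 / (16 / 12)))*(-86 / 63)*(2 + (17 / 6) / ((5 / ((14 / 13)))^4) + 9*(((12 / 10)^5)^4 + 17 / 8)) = -1461436545828651229703541531001 / 216233211075856251525878906250000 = -0.01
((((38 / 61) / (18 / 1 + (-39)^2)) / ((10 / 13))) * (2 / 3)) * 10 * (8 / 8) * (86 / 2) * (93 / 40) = 17329 / 49410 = 0.35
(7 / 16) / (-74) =-7 / 1184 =-0.01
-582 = -582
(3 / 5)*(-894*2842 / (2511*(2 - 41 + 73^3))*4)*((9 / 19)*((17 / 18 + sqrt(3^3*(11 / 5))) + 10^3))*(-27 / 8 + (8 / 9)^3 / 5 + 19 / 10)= 38322949*sqrt(165) / 16184085525 + 690464572133 / 174788123670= 3.98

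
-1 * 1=-1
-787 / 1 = -787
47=47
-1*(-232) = 232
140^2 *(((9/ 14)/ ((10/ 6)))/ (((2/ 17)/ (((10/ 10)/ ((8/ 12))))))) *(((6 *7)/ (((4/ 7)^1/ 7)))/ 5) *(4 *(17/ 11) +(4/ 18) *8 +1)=88866030.27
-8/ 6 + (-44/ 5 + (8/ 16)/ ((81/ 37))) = -8023/ 810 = -9.90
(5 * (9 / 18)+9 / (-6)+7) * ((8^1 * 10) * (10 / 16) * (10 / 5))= 800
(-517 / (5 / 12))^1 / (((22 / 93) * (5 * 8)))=-13113 / 100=-131.13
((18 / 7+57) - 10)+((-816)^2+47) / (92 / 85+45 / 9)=396391684 / 3619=109530.72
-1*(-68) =68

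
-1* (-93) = 93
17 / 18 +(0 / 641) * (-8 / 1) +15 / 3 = 107 / 18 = 5.94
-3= -3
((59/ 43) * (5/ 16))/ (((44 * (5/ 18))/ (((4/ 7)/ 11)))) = 531/ 291368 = 0.00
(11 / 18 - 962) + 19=-16963 / 18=-942.39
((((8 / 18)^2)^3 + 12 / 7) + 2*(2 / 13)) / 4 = 24539470 / 48361131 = 0.51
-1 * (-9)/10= 9/10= 0.90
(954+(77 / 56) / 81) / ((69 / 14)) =4327421 / 22356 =193.57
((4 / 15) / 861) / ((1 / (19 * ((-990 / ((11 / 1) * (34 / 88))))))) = -6688 / 4879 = -1.37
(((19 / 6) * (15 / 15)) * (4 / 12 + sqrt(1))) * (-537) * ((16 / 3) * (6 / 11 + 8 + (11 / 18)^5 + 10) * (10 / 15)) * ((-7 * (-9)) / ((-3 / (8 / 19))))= 1328028.43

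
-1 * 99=-99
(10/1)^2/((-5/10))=-200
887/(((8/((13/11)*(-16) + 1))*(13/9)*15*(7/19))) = -9960123/40040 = -248.75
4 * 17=68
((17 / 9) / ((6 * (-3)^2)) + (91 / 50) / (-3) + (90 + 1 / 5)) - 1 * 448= -2177108 / 6075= -358.37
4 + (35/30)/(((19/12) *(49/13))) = 558/133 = 4.20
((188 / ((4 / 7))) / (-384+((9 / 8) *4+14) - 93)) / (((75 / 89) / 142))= -1187972 / 9825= -120.91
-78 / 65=-6 / 5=-1.20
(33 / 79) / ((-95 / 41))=-1353 / 7505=-0.18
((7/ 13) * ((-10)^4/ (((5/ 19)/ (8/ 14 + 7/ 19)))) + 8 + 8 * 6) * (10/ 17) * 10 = 25072800/ 221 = 113451.58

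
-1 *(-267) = 267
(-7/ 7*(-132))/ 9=14.67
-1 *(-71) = 71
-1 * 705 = -705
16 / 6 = 8 / 3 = 2.67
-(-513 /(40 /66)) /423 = 1881 /940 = 2.00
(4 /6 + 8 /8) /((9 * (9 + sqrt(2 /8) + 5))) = 10 /783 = 0.01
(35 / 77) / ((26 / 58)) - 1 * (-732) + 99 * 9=232234 / 143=1624.01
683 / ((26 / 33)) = 22539 / 26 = 866.88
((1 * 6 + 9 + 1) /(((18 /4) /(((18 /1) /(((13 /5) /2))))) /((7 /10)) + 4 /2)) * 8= 51.94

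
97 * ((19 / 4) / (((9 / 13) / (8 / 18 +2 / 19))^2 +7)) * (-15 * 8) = -82563672360 / 12821509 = -6439.47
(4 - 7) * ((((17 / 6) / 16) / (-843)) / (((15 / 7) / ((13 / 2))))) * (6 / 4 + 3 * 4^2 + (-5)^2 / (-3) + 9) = 465647 / 4855680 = 0.10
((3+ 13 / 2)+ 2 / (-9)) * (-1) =-167 / 18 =-9.28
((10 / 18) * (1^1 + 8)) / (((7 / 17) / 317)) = 26945 / 7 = 3849.29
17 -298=-281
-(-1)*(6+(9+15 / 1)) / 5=6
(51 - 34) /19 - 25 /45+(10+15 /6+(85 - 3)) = 32435 /342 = 94.84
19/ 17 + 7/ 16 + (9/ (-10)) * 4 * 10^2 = -97497/ 272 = -358.44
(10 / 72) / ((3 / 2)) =5 / 54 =0.09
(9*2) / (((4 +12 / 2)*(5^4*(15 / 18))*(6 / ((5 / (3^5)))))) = 1 / 84375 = 0.00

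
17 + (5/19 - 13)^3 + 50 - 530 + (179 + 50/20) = -32206593/13718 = -2347.76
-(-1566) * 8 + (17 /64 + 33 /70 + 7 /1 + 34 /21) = 84251033 /6720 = 12537.36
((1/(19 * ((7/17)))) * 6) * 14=204/19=10.74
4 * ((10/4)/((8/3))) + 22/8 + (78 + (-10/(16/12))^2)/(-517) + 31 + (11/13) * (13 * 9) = 281745/2068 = 136.24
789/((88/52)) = 10257/22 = 466.23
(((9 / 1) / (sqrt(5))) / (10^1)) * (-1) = -9 * sqrt(5) / 50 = -0.40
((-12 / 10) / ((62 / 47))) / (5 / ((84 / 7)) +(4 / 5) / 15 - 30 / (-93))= -940 / 819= -1.15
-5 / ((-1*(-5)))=-1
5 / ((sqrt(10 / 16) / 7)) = 14 * sqrt(10) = 44.27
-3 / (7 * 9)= -1 / 21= -0.05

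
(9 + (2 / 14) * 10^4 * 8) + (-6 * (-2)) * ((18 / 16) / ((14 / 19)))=320765 / 28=11455.89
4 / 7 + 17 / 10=159 / 70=2.27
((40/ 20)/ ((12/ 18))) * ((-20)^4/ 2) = 240000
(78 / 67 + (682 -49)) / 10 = 42489 / 670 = 63.42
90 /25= 18 /5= 3.60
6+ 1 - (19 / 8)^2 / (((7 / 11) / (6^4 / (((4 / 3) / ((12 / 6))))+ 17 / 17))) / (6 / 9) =-23164513 / 896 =-25853.25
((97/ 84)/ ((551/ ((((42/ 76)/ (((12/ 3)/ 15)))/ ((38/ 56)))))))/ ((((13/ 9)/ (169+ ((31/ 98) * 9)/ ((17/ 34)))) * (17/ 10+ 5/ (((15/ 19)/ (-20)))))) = -420349500/ 67860277849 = -0.01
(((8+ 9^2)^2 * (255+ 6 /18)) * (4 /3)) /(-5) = -24269944 /45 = -539332.09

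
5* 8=40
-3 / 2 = -1.50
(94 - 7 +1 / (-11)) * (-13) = -12428 / 11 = -1129.82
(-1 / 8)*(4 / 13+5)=-0.66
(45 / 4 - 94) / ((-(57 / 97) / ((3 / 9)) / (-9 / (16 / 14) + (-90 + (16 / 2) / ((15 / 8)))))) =-360657931 / 82080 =-4393.98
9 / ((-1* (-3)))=3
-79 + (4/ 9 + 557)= 4306/ 9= 478.44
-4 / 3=-1.33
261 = 261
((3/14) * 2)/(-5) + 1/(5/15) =102/35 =2.91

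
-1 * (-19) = 19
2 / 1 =2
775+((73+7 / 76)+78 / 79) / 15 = 70241273 / 90060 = 779.94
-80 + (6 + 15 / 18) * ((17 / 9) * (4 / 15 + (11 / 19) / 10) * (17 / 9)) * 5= -2240255 / 55404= -40.43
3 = 3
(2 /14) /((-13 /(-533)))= 41 /7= 5.86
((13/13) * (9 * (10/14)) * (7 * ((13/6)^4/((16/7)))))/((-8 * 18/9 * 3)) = -999635/110592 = -9.04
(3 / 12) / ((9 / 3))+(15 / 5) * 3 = 9.08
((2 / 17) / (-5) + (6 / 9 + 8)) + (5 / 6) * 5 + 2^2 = 8573 / 510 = 16.81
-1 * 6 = -6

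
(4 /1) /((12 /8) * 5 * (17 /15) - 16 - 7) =-8 /29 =-0.28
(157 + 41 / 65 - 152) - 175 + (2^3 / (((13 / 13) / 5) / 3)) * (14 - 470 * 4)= -224089.37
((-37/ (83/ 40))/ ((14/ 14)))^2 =2190400/ 6889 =317.96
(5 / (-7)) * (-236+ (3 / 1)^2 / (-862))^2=-29563028915 / 743044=-39786.38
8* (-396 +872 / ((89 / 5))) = -247072 / 89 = -2776.09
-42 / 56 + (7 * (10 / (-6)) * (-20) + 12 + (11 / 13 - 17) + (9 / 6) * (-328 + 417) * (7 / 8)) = 215431 / 624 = 345.24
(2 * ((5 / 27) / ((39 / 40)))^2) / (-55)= -16000 / 12196899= -0.00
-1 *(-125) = 125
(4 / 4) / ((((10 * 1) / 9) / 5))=9 / 2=4.50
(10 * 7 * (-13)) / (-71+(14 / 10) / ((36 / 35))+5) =2520 / 179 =14.08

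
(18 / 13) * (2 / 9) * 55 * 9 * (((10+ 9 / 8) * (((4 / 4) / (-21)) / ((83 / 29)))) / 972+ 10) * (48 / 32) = 573409265 / 250992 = 2284.57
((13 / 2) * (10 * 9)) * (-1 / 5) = -117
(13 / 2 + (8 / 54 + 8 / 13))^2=52.76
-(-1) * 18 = 18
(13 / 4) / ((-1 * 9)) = -13 / 36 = -0.36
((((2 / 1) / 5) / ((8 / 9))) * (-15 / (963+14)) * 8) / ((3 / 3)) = -54 / 977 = -0.06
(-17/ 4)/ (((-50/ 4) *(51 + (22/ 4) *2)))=17/ 3100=0.01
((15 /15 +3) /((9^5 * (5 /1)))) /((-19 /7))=-28 /5609655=-0.00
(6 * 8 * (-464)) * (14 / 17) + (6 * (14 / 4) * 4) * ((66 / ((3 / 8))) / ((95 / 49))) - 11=-17324453 / 1615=-10727.22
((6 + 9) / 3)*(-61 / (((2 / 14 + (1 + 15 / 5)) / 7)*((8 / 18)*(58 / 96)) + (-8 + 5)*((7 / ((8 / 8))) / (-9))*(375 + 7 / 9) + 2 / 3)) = -1614060 / 4644473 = -0.35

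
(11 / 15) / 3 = 11 / 45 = 0.24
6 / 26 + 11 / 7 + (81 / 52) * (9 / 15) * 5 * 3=443 / 28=15.82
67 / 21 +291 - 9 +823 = 23272 / 21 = 1108.19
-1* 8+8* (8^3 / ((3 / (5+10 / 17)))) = 388712 / 51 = 7621.80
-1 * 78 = -78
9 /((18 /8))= 4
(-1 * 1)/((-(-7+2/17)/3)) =-17/39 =-0.44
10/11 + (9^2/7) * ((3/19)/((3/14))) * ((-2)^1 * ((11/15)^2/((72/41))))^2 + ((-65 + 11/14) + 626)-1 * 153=244645404617/592515000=412.89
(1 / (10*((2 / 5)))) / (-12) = -1 / 48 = -0.02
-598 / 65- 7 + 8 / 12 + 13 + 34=472 / 15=31.47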